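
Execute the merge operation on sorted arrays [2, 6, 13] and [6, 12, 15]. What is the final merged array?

Merging process:

Compare 2 vs 6: take 2 from left. Merged: [2]
Compare 6 vs 6: take 6 from left. Merged: [2, 6]
Compare 13 vs 6: take 6 from right. Merged: [2, 6, 6]
Compare 13 vs 12: take 12 from right. Merged: [2, 6, 6, 12]
Compare 13 vs 15: take 13 from left. Merged: [2, 6, 6, 12, 13]
Append remaining from right: [15]. Merged: [2, 6, 6, 12, 13, 15]

Final merged array: [2, 6, 6, 12, 13, 15]
Total comparisons: 5

The merged array is [2, 6, 6, 12, 13, 15], requiring 5 comparisons. The merge step runs in O(n) time where n is the total number of elements.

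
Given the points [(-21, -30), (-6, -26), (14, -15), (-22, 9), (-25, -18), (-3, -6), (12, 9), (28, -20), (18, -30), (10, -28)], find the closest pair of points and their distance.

Computing all pairwise distances among 10 points:

d((-21, -30), (-6, -26)) = 15.5242
d((-21, -30), (14, -15)) = 38.0789
d((-21, -30), (-22, 9)) = 39.0128
d((-21, -30), (-25, -18)) = 12.6491
d((-21, -30), (-3, -6)) = 30.0
d((-21, -30), (12, 9)) = 51.0882
d((-21, -30), (28, -20)) = 50.01
d((-21, -30), (18, -30)) = 39.0
d((-21, -30), (10, -28)) = 31.0644
d((-6, -26), (14, -15)) = 22.8254
d((-6, -26), (-22, 9)) = 38.4838
d((-6, -26), (-25, -18)) = 20.6155
d((-6, -26), (-3, -6)) = 20.2237
d((-6, -26), (12, 9)) = 39.3573
d((-6, -26), (28, -20)) = 34.5254
d((-6, -26), (18, -30)) = 24.3311
d((-6, -26), (10, -28)) = 16.1245
d((14, -15), (-22, 9)) = 43.2666
d((14, -15), (-25, -18)) = 39.1152
d((14, -15), (-3, -6)) = 19.2354
d((14, -15), (12, 9)) = 24.0832
d((14, -15), (28, -20)) = 14.8661
d((14, -15), (18, -30)) = 15.5242
d((14, -15), (10, -28)) = 13.6015
d((-22, 9), (-25, -18)) = 27.1662
d((-22, 9), (-3, -6)) = 24.2074
d((-22, 9), (12, 9)) = 34.0
d((-22, 9), (28, -20)) = 57.8014
d((-22, 9), (18, -30)) = 55.8659
d((-22, 9), (10, -28)) = 48.9183
d((-25, -18), (-3, -6)) = 25.0599
d((-25, -18), (12, 9)) = 45.8039
d((-25, -18), (28, -20)) = 53.0377
d((-25, -18), (18, -30)) = 44.643
d((-25, -18), (10, -28)) = 36.4005
d((-3, -6), (12, 9)) = 21.2132
d((-3, -6), (28, -20)) = 34.0147
d((-3, -6), (18, -30)) = 31.8904
d((-3, -6), (10, -28)) = 25.5539
d((12, 9), (28, -20)) = 33.121
d((12, 9), (18, -30)) = 39.4588
d((12, 9), (10, -28)) = 37.054
d((28, -20), (18, -30)) = 14.1421
d((28, -20), (10, -28)) = 19.6977
d((18, -30), (10, -28)) = 8.2462 <-- minimum

Closest pair: (18, -30) and (10, -28) with distance 8.2462

The closest pair is (18, -30) and (10, -28) with Euclidean distance 8.2462. For 10 points, brute-force pairwise comparison is shown above. For large n, the divide-and-conquer algorithm (sort by x, recurse on halves, check the dividing strip) achieves O(n log n).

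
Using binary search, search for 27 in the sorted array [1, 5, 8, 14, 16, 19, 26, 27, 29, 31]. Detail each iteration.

Binary search for 27 in [1, 5, 8, 14, 16, 19, 26, 27, 29, 31]:

lo=0, hi=9, mid=4, arr[mid]=16 -> 16 < 27, search right half
lo=5, hi=9, mid=7, arr[mid]=27 -> Found target at index 7!

Binary search finds 27 at index 7 after 2 comparisons. The search repeatedly halves the search space by comparing with the middle element.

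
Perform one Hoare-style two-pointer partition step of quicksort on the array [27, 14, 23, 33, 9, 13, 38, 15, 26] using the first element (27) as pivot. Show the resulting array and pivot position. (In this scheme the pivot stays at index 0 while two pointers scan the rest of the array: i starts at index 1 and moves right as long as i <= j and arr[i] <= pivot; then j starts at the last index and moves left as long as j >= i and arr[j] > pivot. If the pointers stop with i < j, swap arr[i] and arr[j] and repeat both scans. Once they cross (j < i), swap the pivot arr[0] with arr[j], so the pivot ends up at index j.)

Hoare-style two-pointer partition with pivot = 27:

Initial array: [27, 14, 23, 33, 9, 13, 38, 15, 26]

Pointers start at i = 1, j = 8.
i stops at index 3 (arr[3]=33 > 27), j stops at index 8 (arr[8]=26 <= 27): swap arr[3] and arr[8], array becomes [27, 14, 23, 26, 9, 13, 38, 15, 33]
i stops at index 6 (arr[6]=38 > 27), j stops at index 7 (arr[7]=15 <= 27): swap arr[6] and arr[7], array becomes [27, 14, 23, 26, 9, 13, 15, 38, 33]
i ends at 7, j ends at 6: the pointers have crossed (j < i), so scanning stops.

Swap pivot arr[0] with arr[6] to place pivot at position 6: [15, 14, 23, 26, 9, 13, 27, 38, 33]
Pivot position: 6

After partitioning with pivot 27, the array becomes [15, 14, 23, 26, 9, 13, 27, 38, 33]. The pivot is placed at index 6. All elements to the left of the pivot are <= 27, and all elements to the right are > 27.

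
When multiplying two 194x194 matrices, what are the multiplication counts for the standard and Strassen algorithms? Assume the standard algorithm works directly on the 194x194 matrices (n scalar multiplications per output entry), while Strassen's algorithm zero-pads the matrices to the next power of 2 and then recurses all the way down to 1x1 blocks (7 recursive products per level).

Matrix multiplication for 194x194 matrices:

Strassen's algorithm requires power-of-2 dimensions. Pad 194x194 to 256x256 (next power of 2).

Standard algorithm: 194^3 = 7301384 multiplications
Strassen's algorithm: 7^(log2(256)) = 7^8 = 5764801 multiplications
Savings: 7301384 - 5764801 = 1536583 multiplications

Standard: 7301384 multiplications (194^3). Strassen: 5764801 multiplications (7^8, after padding to 256x256). Strassen reduces 8 recursive multiplications to 7 at each level.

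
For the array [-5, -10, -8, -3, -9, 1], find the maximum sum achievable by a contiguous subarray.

Using Kadane's algorithm on [-5, -10, -8, -3, -9, 1]:

Scanning through the array:
Position 1 (value -10): max_ending_here = -10, max_so_far = -5
Position 2 (value -8): max_ending_here = -8, max_so_far = -5
Position 3 (value -3): max_ending_here = -3, max_so_far = -3
Position 4 (value -9): max_ending_here = -9, max_so_far = -3
Position 5 (value 1): max_ending_here = 1, max_so_far = 1

Maximum subarray: [1]
Maximum sum: 1

The maximum subarray is [1] with sum 1. This subarray runs from index 5 to index 5.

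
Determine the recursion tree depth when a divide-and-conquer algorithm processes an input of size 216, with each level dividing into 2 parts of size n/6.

For divide and conquer with division factor 6:

Problem sizes at each level:
Level 0: 216
Level 1: 36
Level 2: 6
Level 3: 1

The root is level 0 and the size-1 base case is level 3 (the tree spans levels 0 through 3, i.e. 4 levels counting the root), so the depth is the number of divisions: log_6(216) = 3

The recursion tree depth is log_6(216) = 3. At each level, the problem size is divided by 6, so it takes 3 divisions to reduce to a base case of size 1. The algorithm makes 2 recursive calls at each level.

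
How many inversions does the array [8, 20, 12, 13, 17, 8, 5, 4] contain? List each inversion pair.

Finding inversions in [8, 20, 12, 13, 17, 8, 5, 4]:

(0, 6): arr[0]=8 > arr[6]=5
(0, 7): arr[0]=8 > arr[7]=4
(1, 2): arr[1]=20 > arr[2]=12
(1, 3): arr[1]=20 > arr[3]=13
(1, 4): arr[1]=20 > arr[4]=17
(1, 5): arr[1]=20 > arr[5]=8
(1, 6): arr[1]=20 > arr[6]=5
(1, 7): arr[1]=20 > arr[7]=4
(2, 5): arr[2]=12 > arr[5]=8
(2, 6): arr[2]=12 > arr[6]=5
(2, 7): arr[2]=12 > arr[7]=4
(3, 5): arr[3]=13 > arr[5]=8
(3, 6): arr[3]=13 > arr[6]=5
(3, 7): arr[3]=13 > arr[7]=4
(4, 5): arr[4]=17 > arr[5]=8
(4, 6): arr[4]=17 > arr[6]=5
(4, 7): arr[4]=17 > arr[7]=4
(5, 6): arr[5]=8 > arr[6]=5
(5, 7): arr[5]=8 > arr[7]=4
(6, 7): arr[6]=5 > arr[7]=4

Total inversions: 20

The array has 20 inversion(s): (0,6), (0,7), (1,2), (1,3), (1,4), (1,5), (1,6), (1,7), (2,5), (2,6), (2,7), (3,5), (3,6), (3,7), (4,5), (4,6), (4,7), (5,6), (5,7), (6,7). Each pair (i,j) satisfies i < j and arr[i] > arr[j].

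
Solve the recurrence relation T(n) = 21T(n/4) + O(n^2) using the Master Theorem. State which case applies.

Master Theorem for T(n) = 21T(n/4) + O(n^2):

a = 21, b = 4, c = 2
log_b(a) = log_4(21) = 2.1962

Case 1: c = 2 < log_4(21) = 2.1962
T(n) = O(n^(log_4 21))

For T(n) = 21T(n/4) + O(n^2): log_4(21) = 2.1962. This is Case 1 of the Master Theorem (c < log_b(a), work dominated by leaves), giving O(n^(log_4 21)).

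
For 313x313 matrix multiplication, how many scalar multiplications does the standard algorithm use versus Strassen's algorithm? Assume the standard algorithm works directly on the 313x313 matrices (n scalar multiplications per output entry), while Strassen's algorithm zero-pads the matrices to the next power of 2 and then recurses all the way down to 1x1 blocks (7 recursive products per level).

Matrix multiplication for 313x313 matrices:

Strassen's algorithm requires power-of-2 dimensions. Pad 313x313 to 512x512 (next power of 2).

Standard algorithm: 313^3 = 30664297 multiplications
Strassen's algorithm: 7^(log2(512)) = 7^9 = 40353607 multiplications
Difference: 30664297 - 40353607 = -9689310 (Strassen uses MORE here due to padding overhead — for small or just-over-power-of-2 n, padding can outweigh the per-level savings)

Standard: 30664297 multiplications (313^3). Strassen: 40353607 multiplications (7^9, after padding to 512x512). Strassen reduces 8 recursive multiplications to 7 at each level.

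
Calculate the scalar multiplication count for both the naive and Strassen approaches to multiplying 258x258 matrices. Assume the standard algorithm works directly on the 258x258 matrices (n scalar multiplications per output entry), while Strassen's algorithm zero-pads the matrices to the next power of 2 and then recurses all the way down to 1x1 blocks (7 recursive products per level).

Matrix multiplication for 258x258 matrices:

Strassen's algorithm requires power-of-2 dimensions. Pad 258x258 to 512x512 (next power of 2).

Standard algorithm: 258^3 = 17173512 multiplications
Strassen's algorithm: 7^(log2(512)) = 7^9 = 40353607 multiplications
Difference: 17173512 - 40353607 = -23180095 (Strassen uses MORE here due to padding overhead — for small or just-over-power-of-2 n, padding can outweigh the per-level savings)

Standard: 17173512 multiplications (258^3). Strassen: 40353607 multiplications (7^9, after padding to 512x512). Strassen reduces 8 recursive multiplications to 7 at each level.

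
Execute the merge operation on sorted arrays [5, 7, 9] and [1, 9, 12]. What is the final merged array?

Merging process:

Compare 5 vs 1: take 1 from right. Merged: [1]
Compare 5 vs 9: take 5 from left. Merged: [1, 5]
Compare 7 vs 9: take 7 from left. Merged: [1, 5, 7]
Compare 9 vs 9: take 9 from left. Merged: [1, 5, 7, 9]
Append remaining from right: [9, 12]. Merged: [1, 5, 7, 9, 9, 12]

Final merged array: [1, 5, 7, 9, 9, 12]
Total comparisons: 4

The merged array is [1, 5, 7, 9, 9, 12], requiring 4 comparisons. The merge step runs in O(n) time where n is the total number of elements.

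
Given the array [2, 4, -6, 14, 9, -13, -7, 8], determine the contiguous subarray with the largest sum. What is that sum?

Using Kadane's algorithm on [2, 4, -6, 14, 9, -13, -7, 8]:

Scanning through the array:
Position 1 (value 4): max_ending_here = 6, max_so_far = 6
Position 2 (value -6): max_ending_here = 0, max_so_far = 6
Position 3 (value 14): max_ending_here = 14, max_so_far = 14
Position 4 (value 9): max_ending_here = 23, max_so_far = 23
Position 5 (value -13): max_ending_here = 10, max_so_far = 23
Position 6 (value -7): max_ending_here = 3, max_so_far = 23
Position 7 (value 8): max_ending_here = 11, max_so_far = 23

Maximum subarray: [2, 4, -6, 14, 9]
Maximum sum: 23

The maximum subarray is [2, 4, -6, 14, 9] with sum 23. This subarray runs from index 0 to index 4.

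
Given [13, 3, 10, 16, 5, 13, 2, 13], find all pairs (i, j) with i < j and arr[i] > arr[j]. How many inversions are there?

Finding inversions in [13, 3, 10, 16, 5, 13, 2, 13]:

(0, 1): arr[0]=13 > arr[1]=3
(0, 2): arr[0]=13 > arr[2]=10
(0, 4): arr[0]=13 > arr[4]=5
(0, 6): arr[0]=13 > arr[6]=2
(1, 6): arr[1]=3 > arr[6]=2
(2, 4): arr[2]=10 > arr[4]=5
(2, 6): arr[2]=10 > arr[6]=2
(3, 4): arr[3]=16 > arr[4]=5
(3, 5): arr[3]=16 > arr[5]=13
(3, 6): arr[3]=16 > arr[6]=2
(3, 7): arr[3]=16 > arr[7]=13
(4, 6): arr[4]=5 > arr[6]=2
(5, 6): arr[5]=13 > arr[6]=2

Total inversions: 13

The array has 13 inversion(s): (0,1), (0,2), (0,4), (0,6), (1,6), (2,4), (2,6), (3,4), (3,5), (3,6), (3,7), (4,6), (5,6). Each pair (i,j) satisfies i < j and arr[i] > arr[j].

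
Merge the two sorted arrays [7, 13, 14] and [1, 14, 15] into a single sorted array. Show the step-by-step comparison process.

Merging process:

Compare 7 vs 1: take 1 from right. Merged: [1]
Compare 7 vs 14: take 7 from left. Merged: [1, 7]
Compare 13 vs 14: take 13 from left. Merged: [1, 7, 13]
Compare 14 vs 14: take 14 from left. Merged: [1, 7, 13, 14]
Append remaining from right: [14, 15]. Merged: [1, 7, 13, 14, 14, 15]

Final merged array: [1, 7, 13, 14, 14, 15]
Total comparisons: 4

The merged array is [1, 7, 13, 14, 14, 15], requiring 4 comparisons. The merge step runs in O(n) time where n is the total number of elements.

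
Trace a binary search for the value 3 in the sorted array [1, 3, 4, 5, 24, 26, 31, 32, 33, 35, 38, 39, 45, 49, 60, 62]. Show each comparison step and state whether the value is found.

Binary search for 3 in [1, 3, 4, 5, 24, 26, 31, 32, 33, 35, 38, 39, 45, 49, 60, 62]:

lo=0, hi=15, mid=7, arr[mid]=32 -> 32 > 3, search left half
lo=0, hi=6, mid=3, arr[mid]=5 -> 5 > 3, search left half
lo=0, hi=2, mid=1, arr[mid]=3 -> Found target at index 1!

Binary search finds 3 at index 1 after 3 comparisons. The search repeatedly halves the search space by comparing with the middle element.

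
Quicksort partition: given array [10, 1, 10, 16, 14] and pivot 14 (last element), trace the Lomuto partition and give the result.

Lomuto partition with pivot = 14:

Initial array: [10, 1, 10, 16, 14]

arr[0]=10 <= 14: swap with position 0, array becomes [10, 1, 10, 16, 14]
arr[1]=1 <= 14: swap with position 1, array becomes [10, 1, 10, 16, 14]
arr[2]=10 <= 14: swap with position 2, array becomes [10, 1, 10, 16, 14]
arr[3]=16 > 14: no swap

Place pivot at position 3: [10, 1, 10, 14, 16]
Pivot position: 3

After partitioning with pivot 14, the array becomes [10, 1, 10, 14, 16]. The pivot is placed at index 3. All elements to the left of the pivot are <= 14, and all elements to the right are > 14.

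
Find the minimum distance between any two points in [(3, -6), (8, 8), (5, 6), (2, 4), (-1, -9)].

Computing all pairwise distances among 5 points:

d((3, -6), (8, 8)) = 14.8661
d((3, -6), (5, 6)) = 12.1655
d((3, -6), (2, 4)) = 10.0499
d((3, -6), (-1, -9)) = 5.0
d((8, 8), (5, 6)) = 3.6056 <-- minimum
d((8, 8), (2, 4)) = 7.2111
d((8, 8), (-1, -9)) = 19.2354
d((5, 6), (2, 4)) = 3.6056 <-- minimum
d((5, 6), (-1, -9)) = 16.1555
d((2, 4), (-1, -9)) = 13.3417

Minimum distance: 3.6056 (tie among 2 pairs: (8, 8) and (5, 6); (5, 6) and (2, 4))

The minimum Euclidean distance is 3.6056. There is a tie: 2 pairs achieve this minimum — (8, 8) and (5, 6); (5, 6) and (2, 4). Any of these is a valid closest pair. For 5 points, brute-force pairwise comparison is shown above. For large n, the divide-and-conquer algorithm (sort by x, recurse on halves, check the dividing strip) achieves O(n log n).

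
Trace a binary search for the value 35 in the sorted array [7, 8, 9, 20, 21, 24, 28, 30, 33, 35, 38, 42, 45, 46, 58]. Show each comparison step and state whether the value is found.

Binary search for 35 in [7, 8, 9, 20, 21, 24, 28, 30, 33, 35, 38, 42, 45, 46, 58]:

lo=0, hi=14, mid=7, arr[mid]=30 -> 30 < 35, search right half
lo=8, hi=14, mid=11, arr[mid]=42 -> 42 > 35, search left half
lo=8, hi=10, mid=9, arr[mid]=35 -> Found target at index 9!

Binary search finds 35 at index 9 after 3 comparisons. The search repeatedly halves the search space by comparing with the middle element.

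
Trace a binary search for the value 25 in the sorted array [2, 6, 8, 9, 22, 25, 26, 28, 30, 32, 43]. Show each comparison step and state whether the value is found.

Binary search for 25 in [2, 6, 8, 9, 22, 25, 26, 28, 30, 32, 43]:

lo=0, hi=10, mid=5, arr[mid]=25 -> Found target at index 5!

Binary search finds 25 at index 5 after 1 comparisons. The search repeatedly halves the search space by comparing with the middle element.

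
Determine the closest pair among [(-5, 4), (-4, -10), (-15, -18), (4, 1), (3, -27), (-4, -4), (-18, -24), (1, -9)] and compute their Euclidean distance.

Computing all pairwise distances among 8 points:

d((-5, 4), (-4, -10)) = 14.0357
d((-5, 4), (-15, -18)) = 24.1661
d((-5, 4), (4, 1)) = 9.4868
d((-5, 4), (3, -27)) = 32.0156
d((-5, 4), (-4, -4)) = 8.0623
d((-5, 4), (-18, -24)) = 30.8707
d((-5, 4), (1, -9)) = 14.3178
d((-4, -10), (-15, -18)) = 13.6015
d((-4, -10), (4, 1)) = 13.6015
d((-4, -10), (3, -27)) = 18.3848
d((-4, -10), (-4, -4)) = 6.0
d((-4, -10), (-18, -24)) = 19.799
d((-4, -10), (1, -9)) = 5.099 <-- minimum
d((-15, -18), (4, 1)) = 26.8701
d((-15, -18), (3, -27)) = 20.1246
d((-15, -18), (-4, -4)) = 17.8045
d((-15, -18), (-18, -24)) = 6.7082
d((-15, -18), (1, -9)) = 18.3576
d((4, 1), (3, -27)) = 28.0179
d((4, 1), (-4, -4)) = 9.434
d((4, 1), (-18, -24)) = 33.3017
d((4, 1), (1, -9)) = 10.4403
d((3, -27), (-4, -4)) = 24.0416
d((3, -27), (-18, -24)) = 21.2132
d((3, -27), (1, -9)) = 18.1108
d((-4, -4), (-18, -24)) = 24.4131
d((-4, -4), (1, -9)) = 7.0711
d((-18, -24), (1, -9)) = 24.2074

Closest pair: (-4, -10) and (1, -9) with distance 5.099

The closest pair is (-4, -10) and (1, -9) with Euclidean distance 5.099. For 8 points, brute-force pairwise comparison is shown above. For large n, the divide-and-conquer algorithm (sort by x, recurse on halves, check the dividing strip) achieves O(n log n).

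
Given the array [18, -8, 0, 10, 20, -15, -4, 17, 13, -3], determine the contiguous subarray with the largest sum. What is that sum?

Using Kadane's algorithm on [18, -8, 0, 10, 20, -15, -4, 17, 13, -3]:

Scanning through the array:
Position 1 (value -8): max_ending_here = 10, max_so_far = 18
Position 2 (value 0): max_ending_here = 10, max_so_far = 18
Position 3 (value 10): max_ending_here = 20, max_so_far = 20
Position 4 (value 20): max_ending_here = 40, max_so_far = 40
Position 5 (value -15): max_ending_here = 25, max_so_far = 40
Position 6 (value -4): max_ending_here = 21, max_so_far = 40
Position 7 (value 17): max_ending_here = 38, max_so_far = 40
Position 8 (value 13): max_ending_here = 51, max_so_far = 51
Position 9 (value -3): max_ending_here = 48, max_so_far = 51

Maximum subarray: [18, -8, 0, 10, 20, -15, -4, 17, 13]
Maximum sum: 51

The maximum subarray is [18, -8, 0, 10, 20, -15, -4, 17, 13] with sum 51. This subarray runs from index 0 to index 8.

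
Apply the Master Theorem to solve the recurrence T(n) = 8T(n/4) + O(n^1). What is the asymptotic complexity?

Master Theorem for T(n) = 8T(n/4) + O(n^1):

a = 8, b = 4, c = 1
log_b(a) = log_4(8) = 1.5000

Case 1: c = 1 < log_4(8) = 1.5000
T(n) = O(n^(log_4 8))

For T(n) = 8T(n/4) + O(n^1): log_4(8) = 1.5000. This is Case 1 of the Master Theorem (c < log_b(a), work dominated by leaves), giving O(n^(log_4 8)).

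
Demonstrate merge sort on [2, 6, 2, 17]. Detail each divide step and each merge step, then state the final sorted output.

Merge sort trace:

Split: [2, 6, 2, 17] -> [2, 6] and [2, 17]
  Split: [2, 6] -> [2] and [6]
  Merge: [2] + [6] -> [2, 6]
  Split: [2, 17] -> [2] and [17]
  Merge: [2] + [17] -> [2, 17]
Merge: [2, 6] + [2, 17] -> [2, 2, 6, 17]

Final sorted array: [2, 2, 6, 17]

The merge sort proceeds by recursively splitting the array and merging sorted halves.
After all merges, the sorted array is [2, 2, 6, 17].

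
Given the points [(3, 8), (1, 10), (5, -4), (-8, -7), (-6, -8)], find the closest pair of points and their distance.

Computing all pairwise distances among 5 points:

d((3, 8), (1, 10)) = 2.8284
d((3, 8), (5, -4)) = 12.1655
d((3, 8), (-8, -7)) = 18.6011
d((3, 8), (-6, -8)) = 18.3576
d((1, 10), (5, -4)) = 14.5602
d((1, 10), (-8, -7)) = 19.2354
d((1, 10), (-6, -8)) = 19.3132
d((5, -4), (-8, -7)) = 13.3417
d((5, -4), (-6, -8)) = 11.7047
d((-8, -7), (-6, -8)) = 2.2361 <-- minimum

Closest pair: (-8, -7) and (-6, -8) with distance 2.2361

The closest pair is (-8, -7) and (-6, -8) with Euclidean distance 2.2361. For 5 points, brute-force pairwise comparison is shown above. For large n, the divide-and-conquer algorithm (sort by x, recurse on halves, check the dividing strip) achieves O(n log n).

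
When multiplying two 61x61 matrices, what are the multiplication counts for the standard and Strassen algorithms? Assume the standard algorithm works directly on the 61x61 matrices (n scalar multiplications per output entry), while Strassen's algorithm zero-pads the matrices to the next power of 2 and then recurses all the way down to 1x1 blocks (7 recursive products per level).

Matrix multiplication for 61x61 matrices:

Strassen's algorithm requires power-of-2 dimensions. Pad 61x61 to 64x64 (next power of 2).

Standard algorithm: 61^3 = 226981 multiplications
Strassen's algorithm: 7^(log2(64)) = 7^6 = 117649 multiplications
Savings: 226981 - 117649 = 109332 multiplications

Standard: 226981 multiplications (61^3). Strassen: 117649 multiplications (7^6, after padding to 64x64). Strassen reduces 8 recursive multiplications to 7 at each level.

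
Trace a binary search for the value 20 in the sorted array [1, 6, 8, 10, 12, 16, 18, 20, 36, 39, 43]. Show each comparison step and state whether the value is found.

Binary search for 20 in [1, 6, 8, 10, 12, 16, 18, 20, 36, 39, 43]:

lo=0, hi=10, mid=5, arr[mid]=16 -> 16 < 20, search right half
lo=6, hi=10, mid=8, arr[mid]=36 -> 36 > 20, search left half
lo=6, hi=7, mid=6, arr[mid]=18 -> 18 < 20, search right half
lo=7, hi=7, mid=7, arr[mid]=20 -> Found target at index 7!

Binary search finds 20 at index 7 after 4 comparisons. The search repeatedly halves the search space by comparing with the middle element.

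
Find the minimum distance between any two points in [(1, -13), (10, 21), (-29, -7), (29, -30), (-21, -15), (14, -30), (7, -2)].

Computing all pairwise distances among 7 points:

d((1, -13), (10, 21)) = 35.171
d((1, -13), (-29, -7)) = 30.5941
d((1, -13), (29, -30)) = 32.7567
d((1, -13), (-21, -15)) = 22.0907
d((1, -13), (14, -30)) = 21.4009
d((1, -13), (7, -2)) = 12.53
d((10, 21), (-29, -7)) = 48.0104
d((10, 21), (29, -30)) = 54.4243
d((10, 21), (-21, -15)) = 47.5079
d((10, 21), (14, -30)) = 51.1566
d((10, 21), (7, -2)) = 23.1948
d((-29, -7), (29, -30)) = 62.3939
d((-29, -7), (-21, -15)) = 11.3137 <-- minimum
d((-29, -7), (14, -30)) = 48.7647
d((-29, -7), (7, -2)) = 36.3456
d((29, -30), (-21, -15)) = 52.2015
d((29, -30), (14, -30)) = 15.0
d((29, -30), (7, -2)) = 35.609
d((-21, -15), (14, -30)) = 38.0789
d((-21, -15), (7, -2)) = 30.8707
d((14, -30), (7, -2)) = 28.8617

Closest pair: (-29, -7) and (-21, -15) with distance 11.3137

The closest pair is (-29, -7) and (-21, -15) with Euclidean distance 11.3137. For 7 points, brute-force pairwise comparison is shown above. For large n, the divide-and-conquer algorithm (sort by x, recurse on halves, check the dividing strip) achieves O(n log n).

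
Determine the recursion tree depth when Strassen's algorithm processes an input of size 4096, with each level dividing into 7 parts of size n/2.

For divide and conquer with division factor 2:

Problem sizes at each level:
Level 0: 4096
Level 1: 2048
Level 2: 1024
Level 3: 512
Level 4: 256
Level 5: 128
Level 6: 64
Level 7: 32
Level 8: 16
Level 9: 8
Level 10: 4
Level 11: 2
Level 12: 1

The root is level 0 and the size-1 base case is level 12 (the tree spans levels 0 through 12, i.e. 13 levels counting the root), so the depth is the number of divisions: log_2(4096) = 12

The recursion tree depth is log_2(4096) = 12. At each level, the problem size is divided by 2, so it takes 12 divisions to reduce to a base case of size 1. The algorithm makes 7 recursive calls at each level.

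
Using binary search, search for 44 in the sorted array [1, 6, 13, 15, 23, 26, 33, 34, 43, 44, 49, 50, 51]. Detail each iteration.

Binary search for 44 in [1, 6, 13, 15, 23, 26, 33, 34, 43, 44, 49, 50, 51]:

lo=0, hi=12, mid=6, arr[mid]=33 -> 33 < 44, search right half
lo=7, hi=12, mid=9, arr[mid]=44 -> Found target at index 9!

Binary search finds 44 at index 9 after 2 comparisons. The search repeatedly halves the search space by comparing with the middle element.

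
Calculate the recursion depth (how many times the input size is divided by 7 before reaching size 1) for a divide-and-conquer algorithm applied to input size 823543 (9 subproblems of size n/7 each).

For divide and conquer with division factor 7:

Problem sizes at each level:
Level 0: 823543
Level 1: 117649
Level 2: 16807
Level 3: 2401
Level 4: 343
Level 5: 49
Level 6: 7
Level 7: 1

The root is level 0 and the size-1 base case is level 7 (the tree spans levels 0 through 7, i.e. 8 levels counting the root), so the depth is the number of divisions: log_7(823543) = 7

The recursion tree depth is log_7(823543) = 7. At each level, the problem size is divided by 7, so it takes 7 divisions to reduce to a base case of size 1. The algorithm makes 9 recursive calls at each level.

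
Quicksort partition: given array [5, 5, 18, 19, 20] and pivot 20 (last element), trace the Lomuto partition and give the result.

Lomuto partition with pivot = 20:

Initial array: [5, 5, 18, 19, 20]

arr[0]=5 <= 20: swap with position 0, array becomes [5, 5, 18, 19, 20]
arr[1]=5 <= 20: swap with position 1, array becomes [5, 5, 18, 19, 20]
arr[2]=18 <= 20: swap with position 2, array becomes [5, 5, 18, 19, 20]
arr[3]=19 <= 20: swap with position 3, array becomes [5, 5, 18, 19, 20]

Place pivot at position 4: [5, 5, 18, 19, 20]
Pivot position: 4

After partitioning with pivot 20, the array becomes [5, 5, 18, 19, 20]. The pivot is placed at index 4. All elements to the left of the pivot are <= 20, and all elements to the right are > 20.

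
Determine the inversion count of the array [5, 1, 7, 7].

Finding inversions in [5, 1, 7, 7]:

(0, 1): arr[0]=5 > arr[1]=1

Total inversions: 1

The array has 1 inversion(s): (0,1). Each pair (i,j) satisfies i < j and arr[i] > arr[j].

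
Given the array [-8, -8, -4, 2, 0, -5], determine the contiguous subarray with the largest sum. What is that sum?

Using Kadane's algorithm on [-8, -8, -4, 2, 0, -5]:

Scanning through the array:
Position 1 (value -8): max_ending_here = -8, max_so_far = -8
Position 2 (value -4): max_ending_here = -4, max_so_far = -4
Position 3 (value 2): max_ending_here = 2, max_so_far = 2
Position 4 (value 0): max_ending_here = 2, max_so_far = 2
Position 5 (value -5): max_ending_here = -3, max_so_far = 2

Maximum subarray: [2]
Maximum sum: 2

The maximum subarray is [2] with sum 2. This subarray runs from index 3 to index 3.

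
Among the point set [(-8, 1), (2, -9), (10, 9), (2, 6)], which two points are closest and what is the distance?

Computing all pairwise distances among 4 points:

d((-8, 1), (2, -9)) = 14.1421
d((-8, 1), (10, 9)) = 19.6977
d((-8, 1), (2, 6)) = 11.1803
d((2, -9), (10, 9)) = 19.6977
d((2, -9), (2, 6)) = 15.0
d((10, 9), (2, 6)) = 8.544 <-- minimum

Closest pair: (10, 9) and (2, 6) with distance 8.544

The closest pair is (10, 9) and (2, 6) with Euclidean distance 8.544. For 4 points, brute-force pairwise comparison is shown above. For large n, the divide-and-conquer algorithm (sort by x, recurse on halves, check the dividing strip) achieves O(n log n).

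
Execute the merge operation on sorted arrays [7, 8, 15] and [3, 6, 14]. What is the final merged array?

Merging process:

Compare 7 vs 3: take 3 from right. Merged: [3]
Compare 7 vs 6: take 6 from right. Merged: [3, 6]
Compare 7 vs 14: take 7 from left. Merged: [3, 6, 7]
Compare 8 vs 14: take 8 from left. Merged: [3, 6, 7, 8]
Compare 15 vs 14: take 14 from right. Merged: [3, 6, 7, 8, 14]
Append remaining from left: [15]. Merged: [3, 6, 7, 8, 14, 15]

Final merged array: [3, 6, 7, 8, 14, 15]
Total comparisons: 5

The merged array is [3, 6, 7, 8, 14, 15], requiring 5 comparisons. The merge step runs in O(n) time where n is the total number of elements.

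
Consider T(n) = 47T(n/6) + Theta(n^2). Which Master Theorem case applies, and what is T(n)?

Master Theorem for T(n) = 47T(n/6) + O(n^2):

a = 47, b = 6, c = 2
log_b(a) = log_6(47) = 2.1488

Case 1: c = 2 < log_6(47) = 2.1488
T(n) = O(n^(log_6 47))

For T(n) = 47T(n/6) + O(n^2): log_6(47) = 2.1488. This is Case 1 of the Master Theorem (c < log_b(a), work dominated by leaves), giving O(n^(log_6 47)).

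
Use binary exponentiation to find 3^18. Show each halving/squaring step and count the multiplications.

Computing 3^18 by squaring (build up from 3^1; each line after the first costs one multiplication):

3^1 = 3
3^2 = (3^1)^2 = 3^2 = 9
3^4 = (3^2)^2 = 9^2 = 81
3^8 = (3^4)^2 = 81^2 = 6561
3^9 = 3 * 3^8 = 3 * 6561 = 19683
3^18 = (3^9)^2 = 19683^2 = 387420489

Result: 387420489
Multiplications needed: 5 (5 lines after 3^1)

3^18 = 387420489. Using exponentiation by squaring, this requires 5 multiplications. The key idea: if the exponent is even, square the half-power; if odd, multiply by the base once.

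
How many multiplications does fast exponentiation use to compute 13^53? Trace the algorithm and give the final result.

Computing 13^53 by squaring (build up from 13^1; each line after the first costs one multiplication):

13^1 = 13
13^2 = (13^1)^2 = 13^2 = 169
13^3 = 13 * 13^2 = 13 * 169 = 2197
13^6 = (13^3)^2 = 2197^2 = 4826809
13^12 = (13^6)^2 = 4826809^2 = 23298085122481
13^13 = 13 * 13^12 = 13 * 23298085122481 = 302875106592253
13^26 = (13^13)^2 = 302875106592253^2 = 91733330193268616658399616009
13^52 = (13^26)^2 = 91733330193268616658399616009^2 = 8415003868347247618489696679505181495471801448798649088081
13^53 = 13 * 13^52 = 13 * 8415003868347247618489696679505181495471801448798649088081 = 109395050288514219040366056833567359441133418834382438145053

Result: 109395050288514219040366056833567359441133418834382438145053
Multiplications needed: 8 (8 lines after 13^1)

13^53 = 109395050288514219040366056833567359441133418834382438145053. Using exponentiation by squaring, this requires 8 multiplications. The key idea: if the exponent is even, square the half-power; if odd, multiply by the base once.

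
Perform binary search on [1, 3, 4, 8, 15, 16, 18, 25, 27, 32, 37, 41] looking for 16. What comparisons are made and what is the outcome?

Binary search for 16 in [1, 3, 4, 8, 15, 16, 18, 25, 27, 32, 37, 41]:

lo=0, hi=11, mid=5, arr[mid]=16 -> Found target at index 5!

Binary search finds 16 at index 5 after 1 comparisons. The search repeatedly halves the search space by comparing with the middle element.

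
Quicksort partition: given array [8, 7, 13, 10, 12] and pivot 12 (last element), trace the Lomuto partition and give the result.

Lomuto partition with pivot = 12:

Initial array: [8, 7, 13, 10, 12]

arr[0]=8 <= 12: swap with position 0, array becomes [8, 7, 13, 10, 12]
arr[1]=7 <= 12: swap with position 1, array becomes [8, 7, 13, 10, 12]
arr[2]=13 > 12: no swap
arr[3]=10 <= 12: swap with position 2, array becomes [8, 7, 10, 13, 12]

Place pivot at position 3: [8, 7, 10, 12, 13]
Pivot position: 3

After partitioning with pivot 12, the array becomes [8, 7, 10, 12, 13]. The pivot is placed at index 3. All elements to the left of the pivot are <= 12, and all elements to the right are > 12.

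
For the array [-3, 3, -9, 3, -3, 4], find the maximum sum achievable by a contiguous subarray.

Using Kadane's algorithm on [-3, 3, -9, 3, -3, 4]:

Scanning through the array:
Position 1 (value 3): max_ending_here = 3, max_so_far = 3
Position 2 (value -9): max_ending_here = -6, max_so_far = 3
Position 3 (value 3): max_ending_here = 3, max_so_far = 3
Position 4 (value -3): max_ending_here = 0, max_so_far = 3
Position 5 (value 4): max_ending_here = 4, max_so_far = 4

Maximum subarray: [3, -3, 4]
Maximum sum: 4

The maximum subarray is [3, -3, 4] with sum 4. This subarray runs from index 3 to index 5.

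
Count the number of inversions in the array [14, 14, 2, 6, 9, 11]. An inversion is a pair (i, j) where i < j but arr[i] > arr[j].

Finding inversions in [14, 14, 2, 6, 9, 11]:

(0, 2): arr[0]=14 > arr[2]=2
(0, 3): arr[0]=14 > arr[3]=6
(0, 4): arr[0]=14 > arr[4]=9
(0, 5): arr[0]=14 > arr[5]=11
(1, 2): arr[1]=14 > arr[2]=2
(1, 3): arr[1]=14 > arr[3]=6
(1, 4): arr[1]=14 > arr[4]=9
(1, 5): arr[1]=14 > arr[5]=11

Total inversions: 8

The array has 8 inversion(s): (0,2), (0,3), (0,4), (0,5), (1,2), (1,3), (1,4), (1,5). Each pair (i,j) satisfies i < j and arr[i] > arr[j].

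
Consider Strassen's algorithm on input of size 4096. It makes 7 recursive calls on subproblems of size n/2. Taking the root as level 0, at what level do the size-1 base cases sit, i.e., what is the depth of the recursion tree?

For divide and conquer with division factor 2:

Problem sizes at each level:
Level 0: 4096
Level 1: 2048
Level 2: 1024
Level 3: 512
Level 4: 256
Level 5: 128
Level 6: 64
Level 7: 32
Level 8: 16
Level 9: 8
Level 10: 4
Level 11: 2
Level 12: 1

The root is level 0 and the size-1 base case is level 12 (the tree spans levels 0 through 12, i.e. 13 levels counting the root), so the depth is the number of divisions: log_2(4096) = 12

The recursion tree depth is log_2(4096) = 12. At each level, the problem size is divided by 2, so it takes 12 divisions to reduce to a base case of size 1. The algorithm makes 7 recursive calls at each level.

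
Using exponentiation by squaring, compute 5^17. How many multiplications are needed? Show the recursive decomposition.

Computing 5^17 by squaring (build up from 5^1; each line after the first costs one multiplication):

5^1 = 5
5^2 = (5^1)^2 = 5^2 = 25
5^4 = (5^2)^2 = 25^2 = 625
5^8 = (5^4)^2 = 625^2 = 390625
5^16 = (5^8)^2 = 390625^2 = 152587890625
5^17 = 5 * 5^16 = 5 * 152587890625 = 762939453125

Result: 762939453125
Multiplications needed: 5 (5 lines after 5^1)

5^17 = 762939453125. Using exponentiation by squaring, this requires 5 multiplications. The key idea: if the exponent is even, square the half-power; if odd, multiply by the base once.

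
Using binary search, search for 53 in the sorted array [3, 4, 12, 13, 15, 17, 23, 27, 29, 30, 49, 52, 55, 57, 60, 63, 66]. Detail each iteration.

Binary search for 53 in [3, 4, 12, 13, 15, 17, 23, 27, 29, 30, 49, 52, 55, 57, 60, 63, 66]:

lo=0, hi=16, mid=8, arr[mid]=29 -> 29 < 53, search right half
lo=9, hi=16, mid=12, arr[mid]=55 -> 55 > 53, search left half
lo=9, hi=11, mid=10, arr[mid]=49 -> 49 < 53, search right half
lo=11, hi=11, mid=11, arr[mid]=52 -> 52 < 53, search right half
lo=12 > hi=11, target 53 not found

Binary search determines that 53 is not in the array after 4 comparisons. The search space was exhausted without finding the target.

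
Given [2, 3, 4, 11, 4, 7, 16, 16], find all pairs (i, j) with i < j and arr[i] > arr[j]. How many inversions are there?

Finding inversions in [2, 3, 4, 11, 4, 7, 16, 16]:

(3, 4): arr[3]=11 > arr[4]=4
(3, 5): arr[3]=11 > arr[5]=7

Total inversions: 2

The array has 2 inversion(s): (3,4), (3,5). Each pair (i,j) satisfies i < j and arr[i] > arr[j].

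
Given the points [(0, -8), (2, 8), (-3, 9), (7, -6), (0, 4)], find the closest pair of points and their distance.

Computing all pairwise distances among 5 points:

d((0, -8), (2, 8)) = 16.1245
d((0, -8), (-3, 9)) = 17.2627
d((0, -8), (7, -6)) = 7.2801
d((0, -8), (0, 4)) = 12.0
d((2, 8), (-3, 9)) = 5.099
d((2, 8), (7, -6)) = 14.8661
d((2, 8), (0, 4)) = 4.4721 <-- minimum
d((-3, 9), (7, -6)) = 18.0278
d((-3, 9), (0, 4)) = 5.831
d((7, -6), (0, 4)) = 12.2066

Closest pair: (2, 8) and (0, 4) with distance 4.4721

The closest pair is (2, 8) and (0, 4) with Euclidean distance 4.4721. For 5 points, brute-force pairwise comparison is shown above. For large n, the divide-and-conquer algorithm (sort by x, recurse on halves, check the dividing strip) achieves O(n log n).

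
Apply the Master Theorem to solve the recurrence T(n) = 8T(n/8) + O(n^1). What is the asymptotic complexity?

Master Theorem for T(n) = 8T(n/8) + O(n^1):

a = 8, b = 8, c = 1
log_b(a) = log_8(8) = 1.0000

Case 2: c = 1 = log_8(8) = 1.0000
T(n) = O(n^1 log n) = O(n log n)

For T(n) = 8T(n/8) + O(n^1): log_8(8) = 1.0000. This is Case 2 of the Master Theorem (c = log_b(a), equal work at all levels), giving O(n log n).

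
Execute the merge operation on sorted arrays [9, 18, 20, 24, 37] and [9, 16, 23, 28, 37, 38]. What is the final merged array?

Merging process:

Compare 9 vs 9: take 9 from left. Merged: [9]
Compare 18 vs 9: take 9 from right. Merged: [9, 9]
Compare 18 vs 16: take 16 from right. Merged: [9, 9, 16]
Compare 18 vs 23: take 18 from left. Merged: [9, 9, 16, 18]
Compare 20 vs 23: take 20 from left. Merged: [9, 9, 16, 18, 20]
Compare 24 vs 23: take 23 from right. Merged: [9, 9, 16, 18, 20, 23]
Compare 24 vs 28: take 24 from left. Merged: [9, 9, 16, 18, 20, 23, 24]
Compare 37 vs 28: take 28 from right. Merged: [9, 9, 16, 18, 20, 23, 24, 28]
Compare 37 vs 37: take 37 from left. Merged: [9, 9, 16, 18, 20, 23, 24, 28, 37]
Append remaining from right: [37, 38]. Merged: [9, 9, 16, 18, 20, 23, 24, 28, 37, 37, 38]

Final merged array: [9, 9, 16, 18, 20, 23, 24, 28, 37, 37, 38]
Total comparisons: 9

The merged array is [9, 9, 16, 18, 20, 23, 24, 28, 37, 37, 38], requiring 9 comparisons. The merge step runs in O(n) time where n is the total number of elements.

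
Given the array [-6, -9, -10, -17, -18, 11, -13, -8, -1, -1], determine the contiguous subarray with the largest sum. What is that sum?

Using Kadane's algorithm on [-6, -9, -10, -17, -18, 11, -13, -8, -1, -1]:

Scanning through the array:
Position 1 (value -9): max_ending_here = -9, max_so_far = -6
Position 2 (value -10): max_ending_here = -10, max_so_far = -6
Position 3 (value -17): max_ending_here = -17, max_so_far = -6
Position 4 (value -18): max_ending_here = -18, max_so_far = -6
Position 5 (value 11): max_ending_here = 11, max_so_far = 11
Position 6 (value -13): max_ending_here = -2, max_so_far = 11
Position 7 (value -8): max_ending_here = -8, max_so_far = 11
Position 8 (value -1): max_ending_here = -1, max_so_far = 11
Position 9 (value -1): max_ending_here = -1, max_so_far = 11

Maximum subarray: [11]
Maximum sum: 11

The maximum subarray is [11] with sum 11. This subarray runs from index 5 to index 5.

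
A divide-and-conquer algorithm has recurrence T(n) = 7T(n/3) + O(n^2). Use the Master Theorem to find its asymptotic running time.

Master Theorem for T(n) = 7T(n/3) + O(n^2):

a = 7, b = 3, c = 2
log_b(a) = log_3(7) = 1.7712

Case 3: c = 2 > log_3(7) = 1.7712
T(n) = O(n^2) = O(n^2)

For T(n) = 7T(n/3) + O(n^2): log_3(7) = 1.7712. This is Case 3 of the Master Theorem (c > log_b(a), work dominated by root), giving O(n^2).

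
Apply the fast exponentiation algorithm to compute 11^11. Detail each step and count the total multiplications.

Computing 11^11 by squaring (build up from 11^1; each line after the first costs one multiplication):

11^1 = 11
11^2 = (11^1)^2 = 11^2 = 121
11^4 = (11^2)^2 = 121^2 = 14641
11^5 = 11 * 11^4 = 11 * 14641 = 161051
11^10 = (11^5)^2 = 161051^2 = 25937424601
11^11 = 11 * 11^10 = 11 * 25937424601 = 285311670611

Result: 285311670611
Multiplications needed: 5 (5 lines after 11^1)

11^11 = 285311670611. Using exponentiation by squaring, this requires 5 multiplications. The key idea: if the exponent is even, square the half-power; if odd, multiply by the base once.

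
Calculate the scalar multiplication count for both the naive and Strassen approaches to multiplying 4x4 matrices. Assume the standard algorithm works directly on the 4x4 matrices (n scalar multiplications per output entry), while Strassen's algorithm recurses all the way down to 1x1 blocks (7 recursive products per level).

Matrix multiplication for 4x4 matrices:

Standard algorithm: 4^3 = 64 multiplications
Strassen's algorithm: 7^(log2(4)) = 7^2 = 49 multiplications
Savings: 64 - 49 = 15 multiplications

Standard: 64 multiplications (4^3). Strassen: 49 multiplications (7^2). Strassen reduces 8 recursive multiplications to 7 at each level.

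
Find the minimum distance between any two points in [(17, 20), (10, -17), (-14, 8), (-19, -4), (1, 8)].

Computing all pairwise distances among 5 points:

d((17, 20), (10, -17)) = 37.6563
d((17, 20), (-14, 8)) = 33.2415
d((17, 20), (-19, -4)) = 43.2666
d((17, 20), (1, 8)) = 20.0
d((10, -17), (-14, 8)) = 34.6554
d((10, -17), (-19, -4)) = 31.7805
d((10, -17), (1, 8)) = 26.5707
d((-14, 8), (-19, -4)) = 13.0 <-- minimum
d((-14, 8), (1, 8)) = 15.0
d((-19, -4), (1, 8)) = 23.3238

Closest pair: (-14, 8) and (-19, -4) with distance 13.0

The closest pair is (-14, 8) and (-19, -4) with Euclidean distance 13.0. For 5 points, brute-force pairwise comparison is shown above. For large n, the divide-and-conquer algorithm (sort by x, recurse on halves, check the dividing strip) achieves O(n log n).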